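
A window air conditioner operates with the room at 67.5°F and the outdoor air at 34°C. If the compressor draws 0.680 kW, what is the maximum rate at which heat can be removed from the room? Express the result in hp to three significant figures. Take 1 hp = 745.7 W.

18.7 hp

In absolute terms T_C = 292.87 K and T_H = 307.15 K, so ΔT = 14.28 K.
COP_Carnot = T_C/ΔT = 292.87/14.28 = 20.51.
Q̇_max = COP_Carnot × Ẇ = 20.51 × 0.6800 kW = 13.95 kW = 18.71 hp.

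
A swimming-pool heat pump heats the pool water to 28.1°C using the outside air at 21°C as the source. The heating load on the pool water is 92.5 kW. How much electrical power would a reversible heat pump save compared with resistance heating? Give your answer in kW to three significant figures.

In absolute terms T_C = 294.15 K and T_H = 301.25 K, so ΔT = 7.100 K.
COP_Carnot = T_H/ΔT = 301.25/7.100 = 42.43.
Resistance heating needs Ẇ_res = Q̇_H = 92.50 kW; the reversible heat pump needs only Ẇ_hp = Q̇_H/COP = 2.180 kW.
Saving = 92.50 − 2.180 = 90.32 kW.

90.3 kW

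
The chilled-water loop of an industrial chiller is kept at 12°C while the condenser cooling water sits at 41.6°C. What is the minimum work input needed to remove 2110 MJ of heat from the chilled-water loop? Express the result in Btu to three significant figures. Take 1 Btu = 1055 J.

In absolute terms T_C = 285.15 K and T_H = 314.75 K, so ΔT = 29.60 K.
The reversible limit is COP_R = T_C/ΔT = 9.633, so W_min = Q_C/COP = Q_C·ΔT/T_C.
W_min = 2110 × 29.60/285.15 = 219.0 MJ = 207600 Btu.

208000 Btu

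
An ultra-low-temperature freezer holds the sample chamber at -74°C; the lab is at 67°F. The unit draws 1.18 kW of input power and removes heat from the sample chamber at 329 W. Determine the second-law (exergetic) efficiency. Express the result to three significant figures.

Converting, Q̇_C = 329.0 W = 0.3290 kW, so COP_actual = Q̇_C/Ẇ = 0.3290/1.180 = 0.2788.
In absolute terms T_C = 199.15 K and T_H = 292.59 K, so ΔT = 93.44 K.
COP_Carnot = T_C/ΔT = 199.15/93.44 = 2.131.
η_II = COP_actual/COP_Carnot = 0.2788/2.131 = 0.1308.

0.131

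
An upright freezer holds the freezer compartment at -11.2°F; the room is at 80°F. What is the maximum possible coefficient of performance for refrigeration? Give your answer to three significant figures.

4.92

In absolute terms T_C = 249.15 K and T_H = 299.82 K, so ΔT = 50.67 K.
For a reversible cycle, COP_Carnot = T_C/ΔT = 249.15/50.67 = 4.917.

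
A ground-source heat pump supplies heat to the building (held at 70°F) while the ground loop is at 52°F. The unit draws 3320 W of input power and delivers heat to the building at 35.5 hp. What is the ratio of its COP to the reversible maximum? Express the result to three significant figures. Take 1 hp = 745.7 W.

Converting, Q̇_H = 35.50 hp = 26470 W, so COP_actual = Q̇_H/Ẇ = 26470/3320 = 7.974.
In absolute terms T_C = 284.26 K and T_H = 294.26 K, so ΔT = 10.00 K.
COP_Carnot = T_H/ΔT = 294.26/10.00 = 29.43.
η_II = COP_actual/COP_Carnot = 7.974/29.43 = 0.2710.

0.271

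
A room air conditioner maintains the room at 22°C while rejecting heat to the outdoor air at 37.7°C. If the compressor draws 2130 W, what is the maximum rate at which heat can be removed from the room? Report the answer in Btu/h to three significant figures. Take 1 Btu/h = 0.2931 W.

137000 Btu/h

In absolute terms T_C = 295.15 K and T_H = 310.85 K, so ΔT = 15.70 K.
COP_Carnot = T_C/ΔT = 295.15/15.70 = 18.80.
Q̇_max = COP_Carnot × Ẇ = 18.80 × 2130 W = 40040 W = 136600 Btu/h.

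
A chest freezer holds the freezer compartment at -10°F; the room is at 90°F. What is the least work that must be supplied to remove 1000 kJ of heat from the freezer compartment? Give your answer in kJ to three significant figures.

222 kJ

In absolute terms T_C = 249.82 K and T_H = 305.37 K, so ΔT = 55.56 K.
The reversible limit is COP_R = T_C/ΔT = 4.497, so W_min = Q_C/COP = Q_C·ΔT/T_C.
W_min = 1000 × 55.56/249.82 = 222.4 kJ.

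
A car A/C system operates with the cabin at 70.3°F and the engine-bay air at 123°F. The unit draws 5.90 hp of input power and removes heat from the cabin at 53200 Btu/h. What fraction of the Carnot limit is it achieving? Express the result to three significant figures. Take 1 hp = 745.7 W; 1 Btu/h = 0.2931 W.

Converting, Q̇_C = 53200 Btu/h = 20.91 hp, so COP_actual = Q̇_C/Ẇ = 20.91/5.900 = 3.544.
In absolute terms T_C = 294.43 K and T_H = 323.71 K, so ΔT = 29.28 K.
COP_Carnot = T_C/ΔT = 294.43/29.28 = 10.06.
η_II = COP_actual/COP_Carnot = 3.544/10.06 = 0.3524.

0.352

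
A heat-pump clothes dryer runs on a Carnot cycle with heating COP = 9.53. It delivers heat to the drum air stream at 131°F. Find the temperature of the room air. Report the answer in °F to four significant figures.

69.02 °F

COP_HP = T_H/(T_H − T_C) gives T_H − T_C = T_H/COP.
With T_H = 328.15 K, T_C = 328.15 × (1 − 1/9.53) = 293.72 K.
Converting, 293.72 K = 69.02°F.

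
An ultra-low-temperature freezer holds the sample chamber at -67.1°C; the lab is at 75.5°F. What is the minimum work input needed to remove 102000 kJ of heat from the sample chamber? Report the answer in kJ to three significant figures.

In absolute terms T_C = 206.05 K and T_H = 297.32 K, so ΔT = 91.27 K.
The reversible limit is COP_R = T_C/ΔT = 2.258, so W_min = Q_C/COP = Q_C·ΔT/T_C.
W_min = 102000 × 91.27/206.05 = 45180 kJ.

45200 kJ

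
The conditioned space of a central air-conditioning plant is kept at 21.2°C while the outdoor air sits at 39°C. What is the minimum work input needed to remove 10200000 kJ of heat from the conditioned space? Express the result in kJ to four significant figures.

616800 kJ

In absolute terms T_C = 294.35 K and T_H = 312.15 K, so ΔT = 17.80 K.
The reversible limit is COP_R = T_C/ΔT = 16.54, so W_min = Q_C/COP = Q_C·ΔT/T_C.
W_min = 10200000 × 17.80/294.35 = 616800 kJ.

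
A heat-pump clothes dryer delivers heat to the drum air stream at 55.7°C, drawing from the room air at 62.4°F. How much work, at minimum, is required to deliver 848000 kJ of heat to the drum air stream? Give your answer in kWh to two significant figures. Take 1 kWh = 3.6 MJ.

In absolute terms T_C = 290.04 K and T_H = 328.85 K, so ΔT = 38.81 K.
The reversible limit is COP_HP = T_H/ΔT = 8.473, so W_min = Q_H/COP = Q_H·ΔT/T_H.
W_min = 848000 × 38.81/328.85 = 100100 kJ = 27.80 kWh.

28 kWh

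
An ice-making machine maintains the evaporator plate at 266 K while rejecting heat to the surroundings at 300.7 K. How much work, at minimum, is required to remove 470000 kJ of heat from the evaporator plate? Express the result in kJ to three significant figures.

The reservoir spacing is ΔT = 300.7 − 266 = 34.70 K.
The reversible limit is COP_R = T_C/ΔT = 7.666, so W_min = Q_C/COP = Q_C·ΔT/T_C.
W_min = 470000 × 34.70/266.00 = 61310 kJ.

61300 kJ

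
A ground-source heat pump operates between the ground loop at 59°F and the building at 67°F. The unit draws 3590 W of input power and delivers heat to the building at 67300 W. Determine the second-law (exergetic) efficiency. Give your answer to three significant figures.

0.285

COP_actual = Q̇_H/Ẇ = 67300/3590 = 18.75.
In absolute terms T_C = 288.15 K and T_H = 292.59 K, so ΔT = 4.444 K.
COP_Carnot = T_H/ΔT = 292.59/4.444 = 65.83.
η_II = COP_actual/COP_Carnot = 18.75/65.83 = 0.2848.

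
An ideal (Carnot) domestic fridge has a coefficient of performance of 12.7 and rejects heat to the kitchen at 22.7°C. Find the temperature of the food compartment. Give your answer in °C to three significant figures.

1.11 °C

For a Carnot refrigerator COP_R = T_C/(T_H − T_C), so T_C = COP·T_H/(1 + COP).
With T_H = 295.85 K, T_C = 12.7 × 295.85/13.70 = 274.26 K.
Converting, 274.26 K = 1.11°C.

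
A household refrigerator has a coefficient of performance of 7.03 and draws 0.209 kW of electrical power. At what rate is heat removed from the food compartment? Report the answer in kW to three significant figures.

1.47 kW

Q̇_C = COP × Ẇ = 7.03 × 0.2090 = 1.469 kW.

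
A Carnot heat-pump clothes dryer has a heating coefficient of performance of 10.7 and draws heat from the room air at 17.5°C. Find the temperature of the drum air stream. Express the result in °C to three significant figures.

47.5 °C

COP_HP = T_H/(T_H − T_C) rearranges to T_H = COP·T_C/(COP − 1).
With T_C = 290.65 K, T_H = 10.7 × 290.65/9.700 = 320.61 K.
Converting, 320.61 K = 47.46°C.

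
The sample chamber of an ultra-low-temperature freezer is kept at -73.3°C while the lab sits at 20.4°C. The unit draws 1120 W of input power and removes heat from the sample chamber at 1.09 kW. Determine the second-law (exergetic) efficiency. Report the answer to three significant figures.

Converting, Q̇_C = 1.090 kW = 1090 W, so COP_actual = Q̇_C/Ẇ = 1090/1120 = 0.9732.
In absolute terms T_C = 199.85 K and T_H = 293.55 K, so ΔT = 93.70 K.
COP_Carnot = T_C/ΔT = 199.85/93.70 = 2.133.
η_II = COP_actual/COP_Carnot = 0.9732/2.133 = 0.4563.

0.456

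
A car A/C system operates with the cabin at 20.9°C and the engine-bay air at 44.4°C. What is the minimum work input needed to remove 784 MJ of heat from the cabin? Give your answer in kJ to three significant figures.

62700 kJ

In absolute terms T_C = 294.05 K and T_H = 317.55 K, so ΔT = 23.50 K.
The reversible limit is COP_R = T_C/ΔT = 12.51, so W_min = Q_C/COP = Q_C·ΔT/T_C.
W_min = 784.0 × 23.50/294.05 = 62.66 MJ = 62660 kJ.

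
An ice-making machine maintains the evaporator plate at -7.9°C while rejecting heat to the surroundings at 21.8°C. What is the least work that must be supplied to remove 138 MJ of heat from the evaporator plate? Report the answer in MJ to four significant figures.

15.45 MJ

In absolute terms T_C = 265.25 K and T_H = 294.95 K, so ΔT = 29.70 K.
The reversible limit is COP_R = T_C/ΔT = 8.931, so W_min = Q_C/COP = Q_C·ΔT/T_C.
W_min = 138.0 × 29.70/265.25 = 15.45 MJ.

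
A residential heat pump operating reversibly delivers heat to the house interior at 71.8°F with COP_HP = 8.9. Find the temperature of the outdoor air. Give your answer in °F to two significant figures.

COP_HP = T_H/(T_H − T_C) gives T_H − T_C = T_H/COP.
With T_H = 295.26 K, T_C = 295.26 × (1 − 1/8.9) = 262.09 K.
Converting, 262.09 K = 12.08°F.

12 °F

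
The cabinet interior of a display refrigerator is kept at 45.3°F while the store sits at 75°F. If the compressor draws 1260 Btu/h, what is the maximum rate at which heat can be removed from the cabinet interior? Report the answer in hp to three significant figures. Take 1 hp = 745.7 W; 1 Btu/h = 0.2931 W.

In absolute terms T_C = 280.54 K and T_H = 297.04 K, so ΔT = 16.50 K.
COP_Carnot = T_C/ΔT = 280.54/16.50 = 17.00.
Q̇_max = COP_Carnot × Ẇ = 17.00 × 1260 Btu/h = 21420 Btu/h = 8.420 hp.

8.42 hp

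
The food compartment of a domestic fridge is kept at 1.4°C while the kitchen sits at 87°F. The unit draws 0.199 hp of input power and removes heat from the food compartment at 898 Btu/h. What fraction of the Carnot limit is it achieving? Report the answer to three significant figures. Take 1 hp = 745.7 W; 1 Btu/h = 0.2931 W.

0.188

Converting, Q̇_C = 898.0 Btu/h = 0.3530 hp, so COP_actual = Q̇_C/Ẇ = 0.3530/0.1990 = 1.774.
In absolute terms T_C = 274.55 K and T_H = 303.71 K, so ΔT = 29.16 K.
COP_Carnot = T_C/ΔT = 274.55/29.16 = 9.417.
η_II = COP_actual/COP_Carnot = 1.774/9.417 = 0.1884.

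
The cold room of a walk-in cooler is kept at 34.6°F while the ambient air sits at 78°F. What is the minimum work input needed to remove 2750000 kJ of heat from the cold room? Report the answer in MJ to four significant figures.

241.5 MJ

In absolute terms T_C = 274.59 K and T_H = 298.71 K, so ΔT = 24.11 K.
The reversible limit is COP_R = T_C/ΔT = 11.39, so W_min = Q_C/COP = Q_C·ΔT/T_C.
W_min = 2750000 × 24.11/274.59 = 241500 kJ = 241.5 MJ.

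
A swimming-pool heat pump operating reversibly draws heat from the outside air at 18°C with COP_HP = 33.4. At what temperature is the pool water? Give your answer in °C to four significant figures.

COP_HP = T_H/(T_H − T_C) rearranges to T_H = COP·T_C/(COP − 1).
With T_C = 291.15 K, T_H = 33.4 × 291.15/32.40 = 300.14 K.
Converting, 300.14 K = 26.99°C.

26.99 °C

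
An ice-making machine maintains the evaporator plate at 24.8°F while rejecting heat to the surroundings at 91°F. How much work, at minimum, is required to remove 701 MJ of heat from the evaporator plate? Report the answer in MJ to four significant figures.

In absolute terms T_C = 269.15 K and T_H = 305.93 K, so ΔT = 36.78 K.
The reversible limit is COP_R = T_C/ΔT = 7.318, so W_min = Q_C/COP = Q_C·ΔT/T_C.
W_min = 701.0 × 36.78/269.15 = 95.79 MJ.

95.79 MJ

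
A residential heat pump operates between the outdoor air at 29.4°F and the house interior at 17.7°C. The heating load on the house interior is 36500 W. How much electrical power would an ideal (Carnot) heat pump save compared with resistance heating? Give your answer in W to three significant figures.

In absolute terms T_C = 271.71 K and T_H = 290.85 K, so ΔT = 19.14 K.
COP_Carnot = T_H/ΔT = 290.85/19.14 = 15.19.
Resistance heating needs Ẇ_res = Q̇_H = 36500 W; the reversible heat pump needs only Ẇ_hp = Q̇_H/COP = 2403 W.
Saving = 36500 − 2403 = 34100 W.

34100 W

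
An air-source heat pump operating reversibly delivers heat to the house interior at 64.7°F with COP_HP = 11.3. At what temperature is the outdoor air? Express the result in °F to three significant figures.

18.3 °F

COP_HP = T_H/(T_H − T_C) gives T_H − T_C = T_H/COP.
With T_H = 291.32 K, T_C = 291.32 × (1 − 1/11.3) = 265.54 K.
Converting, 265.54 K = 18.30°F.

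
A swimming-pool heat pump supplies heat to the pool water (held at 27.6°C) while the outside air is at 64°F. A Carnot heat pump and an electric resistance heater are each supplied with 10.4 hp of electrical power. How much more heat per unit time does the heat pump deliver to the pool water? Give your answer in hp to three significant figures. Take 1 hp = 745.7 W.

In absolute terms T_C = 290.93 K and T_H = 300.75 K, so ΔT = 9.822 K.
COP_Carnot = T_H/ΔT = 300.75/9.822 = 30.62.
The heat pump delivers Q̇_H = COP × Ẇ = 318.4 hp; the resistance heater delivers Ẇ = 10.40 hp.
Extra = (COP − 1)·Ẇ = 308.0 hp.

308 hp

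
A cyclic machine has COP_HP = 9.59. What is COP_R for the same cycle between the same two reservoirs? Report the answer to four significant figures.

Since Q_H = Q_C + W for any cycle, COP_R = Q_C/W = Q_H/W − 1.
COP_R = 9.59 − 1 = 8.59.

8.590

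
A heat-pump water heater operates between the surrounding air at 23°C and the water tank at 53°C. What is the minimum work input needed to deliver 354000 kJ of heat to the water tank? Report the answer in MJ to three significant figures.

In absolute terms T_C = 296.15 K and T_H = 326.15 K, so ΔT = 30.00 K.
The reversible limit is COP_HP = T_H/ΔT = 10.87, so W_min = Q_H/COP = Q_H·ΔT/T_H.
W_min = 354000 × 30.00/326.15 = 32560 kJ = 32.56 MJ.

32.6 MJ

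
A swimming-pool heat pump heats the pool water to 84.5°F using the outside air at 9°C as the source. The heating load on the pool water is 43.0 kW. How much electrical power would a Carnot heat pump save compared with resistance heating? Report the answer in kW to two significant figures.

40 kW

In absolute terms T_C = 282.15 K and T_H = 302.32 K, so ΔT = 20.17 K.
COP_Carnot = T_H/ΔT = 302.32/20.17 = 14.99.
Resistance heating needs Ẇ_res = Q̇_H = 43.00 kW; the reversible heat pump needs only Ẇ_hp = Q̇_H/COP = 2.868 kW.
Saving = 43.00 − 2.868 = 40.13 kW.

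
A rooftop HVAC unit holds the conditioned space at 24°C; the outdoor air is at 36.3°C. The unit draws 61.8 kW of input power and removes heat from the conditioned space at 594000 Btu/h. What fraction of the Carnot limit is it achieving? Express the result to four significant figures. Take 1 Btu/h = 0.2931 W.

0.1166

Converting, Q̇_C = 594000 Btu/h = 174.1 kW, so COP_actual = Q̇_C/Ẇ = 174.1/61.80 = 2.817.
In absolute terms T_C = 297.15 K and T_H = 309.45 K, so ΔT = 12.30 K.
COP_Carnot = T_C/ΔT = 297.15/12.30 = 24.16.
η_II = COP_actual/COP_Carnot = 2.817/24.16 = 0.1166.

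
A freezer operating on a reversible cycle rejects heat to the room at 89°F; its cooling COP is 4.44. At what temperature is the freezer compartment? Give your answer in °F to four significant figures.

For a Carnot refrigerator COP_R = T_C/(T_H − T_C), so T_C = COP·T_H/(1 + COP).
With T_H = 304.82 K, T_C = 4.44 × 304.82/5.440 = 248.78 K.
Converting, 248.78 K = -11.86°F.

-11.86 °F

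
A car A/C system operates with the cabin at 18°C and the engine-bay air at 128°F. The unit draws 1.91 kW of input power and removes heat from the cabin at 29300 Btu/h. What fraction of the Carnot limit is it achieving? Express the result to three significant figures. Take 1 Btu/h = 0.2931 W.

Converting, Q̇_C = 29300 Btu/h = 8.588 kW, so COP_actual = Q̇_C/Ẇ = 8.588/1.910 = 4.496.
In absolute terms T_C = 291.15 K and T_H = 326.48 K, so ΔT = 35.33 K.
COP_Carnot = T_C/ΔT = 291.15/35.33 = 8.240.
η_II = COP_actual/COP_Carnot = 4.496/8.240 = 0.5457.

0.546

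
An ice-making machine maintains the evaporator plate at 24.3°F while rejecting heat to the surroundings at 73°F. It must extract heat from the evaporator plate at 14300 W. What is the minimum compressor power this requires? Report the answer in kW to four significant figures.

1.439 kW

In absolute terms T_C = 268.87 K and T_H = 295.93 K, so ΔT = 27.06 K.
COP_Carnot = T_C/ΔT = 268.87/27.06 = 9.938.
Ẇ_min = Q̇/COP_Carnot = 14300/9.938 = 1439 W = 1.439 kW.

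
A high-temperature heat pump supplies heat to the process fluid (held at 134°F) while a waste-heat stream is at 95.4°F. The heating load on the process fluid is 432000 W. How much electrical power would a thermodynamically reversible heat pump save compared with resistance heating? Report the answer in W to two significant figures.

400000 W

In absolute terms T_C = 308.37 K and T_H = 329.82 K, so ΔT = 21.44 K.
COP_Carnot = T_H/ΔT = 329.82/21.44 = 15.38.
Resistance heating needs Ẇ_res = Q̇_H = 432000 W; the reversible heat pump needs only Ẇ_hp = Q̇_H/COP = 28090 W.
Saving = 432000 − 28090 = 403900 W.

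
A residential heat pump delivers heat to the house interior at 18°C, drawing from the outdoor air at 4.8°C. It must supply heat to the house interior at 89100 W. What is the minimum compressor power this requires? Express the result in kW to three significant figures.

In absolute terms T_C = 277.95 K and T_H = 291.15 K, so ΔT = 13.20 K.
COP_Carnot = T_H/ΔT = 291.15/13.20 = 22.06.
Ẇ_min = Q̇/COP_Carnot = 89100/22.06 = 4040 W = 4.040 kW.

4.04 kW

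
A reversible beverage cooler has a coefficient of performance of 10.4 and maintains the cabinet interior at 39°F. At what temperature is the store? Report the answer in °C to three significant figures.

30.5 °C

COP_R = T_C/(T_H − T_C) gives T_H − T_C = T_C/COP.
With T_C = 277.04 K, T_H = 277.04 × (1 + 1/10.4) = 303.68 K.
Converting, 303.68 K = 30.53°C.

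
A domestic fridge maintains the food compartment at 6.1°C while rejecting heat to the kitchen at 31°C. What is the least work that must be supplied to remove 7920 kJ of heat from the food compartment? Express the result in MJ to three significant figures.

In absolute terms T_C = 279.25 K and T_H = 304.15 K, so ΔT = 24.90 K.
The reversible limit is COP_R = T_C/ΔT = 11.21, so W_min = Q_C/COP = Q_C·ΔT/T_C.
W_min = 7920 × 24.90/279.25 = 706.2 kJ = 0.7062 MJ.

0.706 MJ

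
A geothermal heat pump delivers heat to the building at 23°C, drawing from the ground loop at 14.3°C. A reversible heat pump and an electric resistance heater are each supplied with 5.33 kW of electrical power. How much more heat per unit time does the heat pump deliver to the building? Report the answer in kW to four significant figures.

176.1 kW

In absolute terms T_C = 287.45 K and T_H = 296.15 K, so ΔT = 8.700 K.
COP_Carnot = T_H/ΔT = 296.15/8.700 = 34.04.
The heat pump delivers Q̇_H = COP × Ẇ = 181.4 kW; the resistance heater delivers Ẇ = 5.330 kW.
Extra = (COP − 1)·Ẇ = 176.1 kW.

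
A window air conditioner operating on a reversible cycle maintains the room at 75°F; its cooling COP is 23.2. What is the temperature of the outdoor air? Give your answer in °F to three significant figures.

COP_R = T_C/(T_H − T_C) gives T_H − T_C = T_C/COP.
With T_C = 297.04 K, T_H = 297.04 × (1 + 1/23.2) = 309.84 K.
Converting, 309.84 K = 98.05°F.

98.0 °F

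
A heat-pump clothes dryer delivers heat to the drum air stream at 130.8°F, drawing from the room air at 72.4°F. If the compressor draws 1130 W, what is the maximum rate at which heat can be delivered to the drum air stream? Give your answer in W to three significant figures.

11400 W

In absolute terms T_C = 295.59 K and T_H = 328.04 K, so ΔT = 32.44 K.
COP_Carnot = T_H/ΔT = 328.04/32.44 = 10.11.
Q̇_max = COP_Carnot × Ẇ = 10.11 × 1130 W = 11430 W.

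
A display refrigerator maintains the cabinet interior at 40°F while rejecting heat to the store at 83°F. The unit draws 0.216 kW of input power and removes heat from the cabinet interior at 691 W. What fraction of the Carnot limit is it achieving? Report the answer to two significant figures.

Converting, Q̇_C = 691.0 W = 0.6910 kW, so COP_actual = Q̇_C/Ẇ = 0.6910/0.2160 = 3.199.
In absolute terms T_C = 277.59 K and T_H = 301.48 K, so ΔT = 23.89 K.
COP_Carnot = T_C/ΔT = 277.59/23.89 = 11.62.
η_II = COP_actual/COP_Carnot = 3.199/11.62 = 0.2753.

0.28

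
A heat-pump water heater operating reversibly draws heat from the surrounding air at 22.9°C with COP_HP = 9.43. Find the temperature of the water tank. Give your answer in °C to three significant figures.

58.0 °C

COP_HP = T_H/(T_H − T_C) rearranges to T_H = COP·T_C/(COP − 1).
With T_C = 296.05 K, T_H = 9.43 × 296.05/8.430 = 331.17 K.
Converting, 331.17 K = 58.02°C.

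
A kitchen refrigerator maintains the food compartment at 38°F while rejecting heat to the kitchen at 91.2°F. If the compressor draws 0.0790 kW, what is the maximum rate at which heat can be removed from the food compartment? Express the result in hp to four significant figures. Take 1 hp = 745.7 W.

In absolute terms T_C = 276.48 K and T_H = 306.04 K, so ΔT = 29.56 K.
COP_Carnot = T_C/ΔT = 276.48/29.56 = 9.355.
Q̇_max = COP_Carnot × Ẇ = 9.355 × 0.07900 kW = 0.7390 kW = 0.9910 hp.

0.9910 hp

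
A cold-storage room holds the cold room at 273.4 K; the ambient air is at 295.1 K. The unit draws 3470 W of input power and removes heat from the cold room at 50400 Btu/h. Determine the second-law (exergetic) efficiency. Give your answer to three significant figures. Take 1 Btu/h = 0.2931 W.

Converting, Q̇_C = 50400 Btu/h = 14770 W, so COP_actual = Q̇_C/Ẇ = 14770/3470 = 4.257.
The reservoir spacing is ΔT = 295.1 − 273.4 = 21.70 K.
COP_Carnot = T_C/ΔT = 273.40/21.70 = 12.60.
η_II = COP_actual/COP_Carnot = 4.257/12.60 = 0.3379.

0.338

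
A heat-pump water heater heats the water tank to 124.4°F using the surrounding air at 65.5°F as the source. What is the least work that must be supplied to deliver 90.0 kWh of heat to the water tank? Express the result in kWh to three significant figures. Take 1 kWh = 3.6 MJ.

In absolute terms T_C = 291.76 K and T_H = 324.48 K, so ΔT = 32.72 K.
The reversible limit is COP_HP = T_H/ΔT = 9.916, so W_min = Q_H/COP = Q_H·ΔT/T_H.
W_min = 90.00 × 32.72/324.48 = 9.076 kWh.

9.08 kWh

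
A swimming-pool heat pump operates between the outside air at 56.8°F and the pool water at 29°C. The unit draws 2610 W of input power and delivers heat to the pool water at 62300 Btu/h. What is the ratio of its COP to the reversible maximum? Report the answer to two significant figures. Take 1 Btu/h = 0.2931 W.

Converting, Q̇_H = 62300 Btu/h = 18260 W, so COP_actual = Q̇_H/Ẇ = 18260/2610 = 6.996.
In absolute terms T_C = 286.93 K and T_H = 302.15 K, so ΔT = 15.22 K.
COP_Carnot = T_H/ΔT = 302.15/15.22 = 19.85.
η_II = COP_actual/COP_Carnot = 6.996/19.85 = 0.3525.

0.35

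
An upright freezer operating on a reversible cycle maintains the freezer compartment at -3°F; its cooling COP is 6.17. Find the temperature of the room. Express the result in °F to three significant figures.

71.0 °F

COP_R = T_C/(T_H − T_C) gives T_H − T_C = T_C/COP.
With T_C = 253.71 K, T_H = 253.71 × (1 + 1/6.17) = 294.82 K.
Converting, 294.82 K = 71.01°F.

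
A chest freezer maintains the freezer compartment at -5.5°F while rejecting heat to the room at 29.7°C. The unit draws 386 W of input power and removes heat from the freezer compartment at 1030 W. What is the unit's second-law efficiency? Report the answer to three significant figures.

0.534

COP_actual = Q̇_C/Ẇ = 1030/386.0 = 2.668.
In absolute terms T_C = 252.32 K and T_H = 302.85 K, so ΔT = 50.53 K.
COP_Carnot = T_C/ΔT = 252.32/50.53 = 4.993.
η_II = COP_actual/COP_Carnot = 2.668/4.993 = 0.5344.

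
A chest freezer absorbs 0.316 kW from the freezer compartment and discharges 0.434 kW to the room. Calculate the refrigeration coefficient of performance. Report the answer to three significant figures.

2.68

The first law gives Q̇_H = Q̇_C + Ẇ, so the three rates are Q̇_C = 0.3160, Q̇_H = 0.4340, Ẇ = 0.1180 kW.
COP_R = Q̇_C/Ẇ = 0.3160/0.1180 = 2.678.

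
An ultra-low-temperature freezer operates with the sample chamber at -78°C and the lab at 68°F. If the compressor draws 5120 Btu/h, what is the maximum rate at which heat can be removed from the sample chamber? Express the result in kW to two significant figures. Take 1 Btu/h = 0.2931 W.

3.0 kW

In absolute terms T_C = 195.15 K and T_H = 293.15 K, so ΔT = 98.00 K.
COP_Carnot = T_C/ΔT = 195.15/98.00 = 1.991.
Q̇_max = COP_Carnot × Ẇ = 1.991 × 5120 Btu/h = 10200 Btu/h = 2.988 kW.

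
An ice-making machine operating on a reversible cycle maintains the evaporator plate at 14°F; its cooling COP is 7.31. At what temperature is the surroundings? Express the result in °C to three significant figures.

26.0 °C

COP_R = T_C/(T_H − T_C) gives T_H − T_C = T_C/COP.
With T_C = 263.15 K, T_H = 263.15 × (1 + 1/7.31) = 299.15 K.
Converting, 299.15 K = 26.00°C.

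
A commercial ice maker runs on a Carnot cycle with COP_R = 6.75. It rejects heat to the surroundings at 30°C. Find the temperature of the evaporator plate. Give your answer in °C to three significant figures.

For a Carnot refrigerator COP_R = T_C/(T_H − T_C), so T_C = COP·T_H/(1 + COP).
With T_H = 303.15 K, T_C = 6.75 × 303.15/7.750 = 264.03 K.
Converting, 264.03 K = -9.12°C.

-9.12 °C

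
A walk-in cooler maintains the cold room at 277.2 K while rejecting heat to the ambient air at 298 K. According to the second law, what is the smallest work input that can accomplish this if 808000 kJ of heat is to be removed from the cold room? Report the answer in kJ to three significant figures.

60600 kJ

The reservoir spacing is ΔT = 298 − 277.2 = 20.80 K.
The reversible limit is COP_R = T_C/ΔT = 13.33, so W_min = Q_C/COP = Q_C·ΔT/T_C.
W_min = 808000 × 20.80/277.20 = 60630 kJ.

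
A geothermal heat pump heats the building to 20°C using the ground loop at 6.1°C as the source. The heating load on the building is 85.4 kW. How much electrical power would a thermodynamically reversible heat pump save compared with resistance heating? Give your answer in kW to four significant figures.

In absolute terms T_C = 279.25 K and T_H = 293.15 K, so ΔT = 13.90 K.
COP_Carnot = T_H/ΔT = 293.15/13.90 = 21.09.
Resistance heating needs Ẇ_res = Q̇_H = 85.40 kW; the reversible heat pump needs only Ẇ_hp = Q̇_H/COP = 4.049 kW.
Saving = 85.40 − 4.049 = 81.35 kW.

81.35 kW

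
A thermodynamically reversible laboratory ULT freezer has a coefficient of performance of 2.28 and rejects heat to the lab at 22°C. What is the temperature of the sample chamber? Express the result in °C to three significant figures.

-68.0 °C

For a Carnot refrigerator COP_R = T_C/(T_H − T_C), so T_C = COP·T_H/(1 + COP).
With T_H = 295.15 K, T_C = 2.28 × 295.15/3.280 = 205.17 K.
Converting, 205.17 K = -67.98°C.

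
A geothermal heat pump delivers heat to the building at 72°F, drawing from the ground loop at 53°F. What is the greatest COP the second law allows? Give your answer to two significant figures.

28

In absolute terms T_C = 284.82 K and T_H = 295.37 K, so ΔT = 10.56 K.
For a reversible cycle, COP_Carnot = T_H/ΔT = 295.37/10.56 = 27.98.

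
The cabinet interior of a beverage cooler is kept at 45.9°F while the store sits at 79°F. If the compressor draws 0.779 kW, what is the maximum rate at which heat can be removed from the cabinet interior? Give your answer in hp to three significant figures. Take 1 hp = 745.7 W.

16.0 hp

In absolute terms T_C = 280.87 K and T_H = 299.26 K, so ΔT = 18.39 K.
COP_Carnot = T_C/ΔT = 280.87/18.39 = 15.27.
Q̇_max = COP_Carnot × Ẇ = 15.27 × 0.7790 kW = 11.90 kW = 15.96 hp.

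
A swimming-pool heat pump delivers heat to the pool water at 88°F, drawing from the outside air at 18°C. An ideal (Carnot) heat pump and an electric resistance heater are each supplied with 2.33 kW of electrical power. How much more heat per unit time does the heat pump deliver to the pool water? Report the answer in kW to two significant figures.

52 kW

In absolute terms T_C = 291.15 K and T_H = 304.26 K, so ΔT = 13.11 K.
COP_Carnot = T_H/ΔT = 304.26/13.11 = 23.21.
The heat pump delivers Q̇_H = COP × Ẇ = 54.07 kW; the resistance heater delivers Ẇ = 2.330 kW.
Extra = (COP − 1)·Ẇ = 51.74 kW.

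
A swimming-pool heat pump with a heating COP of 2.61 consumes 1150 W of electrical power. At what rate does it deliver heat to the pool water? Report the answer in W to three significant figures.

3000 W

Q̇_H = COP_HP × Ẇ = 2.61 × 1150 = 3002 W.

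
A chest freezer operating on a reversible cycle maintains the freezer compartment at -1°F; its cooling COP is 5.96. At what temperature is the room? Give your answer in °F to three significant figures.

COP_R = T_C/(T_H − T_C) gives T_H − T_C = T_C/COP.
With T_C = 254.82 K, T_H = 254.82 × (1 + 1/5.96) = 297.57 K.
Converting, 297.57 K = 75.96°F.

76.0 °F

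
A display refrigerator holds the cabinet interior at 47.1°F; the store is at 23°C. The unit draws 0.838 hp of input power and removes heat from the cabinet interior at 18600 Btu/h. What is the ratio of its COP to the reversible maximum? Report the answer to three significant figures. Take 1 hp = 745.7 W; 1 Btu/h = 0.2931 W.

0.453

Converting, Q̇_C = 18600 Btu/h = 7.311 hp, so COP_actual = Q̇_C/Ẇ = 7.311/0.8380 = 8.724.
In absolute terms T_C = 281.54 K and T_H = 296.15 K, so ΔT = 14.61 K.
COP_Carnot = T_C/ΔT = 281.54/14.61 = 19.27.
η_II = COP_actual/COP_Carnot = 8.724/19.27 = 0.4528.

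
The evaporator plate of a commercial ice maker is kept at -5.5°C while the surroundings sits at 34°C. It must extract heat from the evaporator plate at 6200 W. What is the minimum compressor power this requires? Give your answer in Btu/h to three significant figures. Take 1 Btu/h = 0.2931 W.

3120 Btu/h

In absolute terms T_C = 267.65 K and T_H = 307.15 K, so ΔT = 39.50 K.
COP_Carnot = T_C/ΔT = 267.65/39.50 = 6.776.
Ẇ_min = Q̇/COP_Carnot = 6200/6.776 = 915.0 W = 3122 Btu/h.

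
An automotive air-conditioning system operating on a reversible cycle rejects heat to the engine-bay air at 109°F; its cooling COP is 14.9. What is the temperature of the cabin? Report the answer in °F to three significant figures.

For a Carnot refrigerator COP_R = T_C/(T_H − T_C), so T_C = COP·T_H/(1 + COP).
With T_H = 315.93 K, T_C = 14.9 × 315.93/15.90 = 296.06 K.
Converting, 296.06 K = 73.23°F.

73.2 °F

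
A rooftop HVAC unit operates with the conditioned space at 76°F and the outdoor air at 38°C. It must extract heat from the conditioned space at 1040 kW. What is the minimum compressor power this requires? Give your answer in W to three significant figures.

47400 W

In absolute terms T_C = 297.59 K and T_H = 311.15 K, so ΔT = 13.56 K.
COP_Carnot = T_C/ΔT = 297.59/13.56 = 21.95.
Ẇ_min = Q̇/COP_Carnot = 1040/21.95 = 47.37 kW = 47370 W.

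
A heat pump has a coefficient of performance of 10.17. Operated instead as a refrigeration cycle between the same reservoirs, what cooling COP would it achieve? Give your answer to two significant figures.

Since Q_H = Q_C + W for any cycle, COP_R = Q_C/W = Q_H/W − 1.
COP_R = 10.17 − 1 = 9.17.

9.2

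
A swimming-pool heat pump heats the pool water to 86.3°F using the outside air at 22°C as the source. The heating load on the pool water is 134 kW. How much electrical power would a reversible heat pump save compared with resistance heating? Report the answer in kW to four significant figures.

130.4 kW

In absolute terms T_C = 295.15 K and T_H = 303.32 K, so ΔT = 8.167 K.
COP_Carnot = T_H/ΔT = 303.32/8.167 = 37.14.
Resistance heating needs Ẇ_res = Q̇_H = 134.0 kW; the reversible heat pump needs only Ẇ_hp = Q̇_H/COP = 3.608 kW.
Saving = 134.0 − 3.608 = 130.4 kW.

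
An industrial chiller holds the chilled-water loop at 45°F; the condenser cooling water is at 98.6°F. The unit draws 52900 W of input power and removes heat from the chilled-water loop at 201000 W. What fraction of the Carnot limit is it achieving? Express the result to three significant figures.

0.404

COP_actual = Q̇_C/Ẇ = 201000/52900 = 3.800.
In absolute terms T_C = 280.37 K and T_H = 310.15 K, so ΔT = 29.78 K.
COP_Carnot = T_C/ΔT = 280.37/29.78 = 9.415.
η_II = COP_actual/COP_Carnot = 3.800/9.415 = 0.4036.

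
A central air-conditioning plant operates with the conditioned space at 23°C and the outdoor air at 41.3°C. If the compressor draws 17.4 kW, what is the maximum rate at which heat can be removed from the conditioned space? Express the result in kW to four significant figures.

In absolute terms T_C = 296.15 K and T_H = 314.45 K, so ΔT = 18.30 K.
COP_Carnot = T_C/ΔT = 296.15/18.30 = 16.18.
Q̇_max = COP_Carnot × Ẇ = 16.18 × 17.40 kW = 281.6 kW.

281.6 kW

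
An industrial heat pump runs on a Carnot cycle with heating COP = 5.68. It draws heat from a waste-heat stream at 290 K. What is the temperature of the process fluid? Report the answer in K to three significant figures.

352 K

COP_HP = T_H/(T_H − T_C) rearranges to T_H = COP·T_C/(COP − 1).
With T_C = 290.00 K, T_H = 5.68 × 290.00/4.680 = 351.97 K.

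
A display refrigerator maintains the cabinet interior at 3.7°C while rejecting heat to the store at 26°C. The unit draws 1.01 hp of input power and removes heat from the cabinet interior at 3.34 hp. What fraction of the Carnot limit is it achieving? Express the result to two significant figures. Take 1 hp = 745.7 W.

COP_actual = Q̇_C/Ẇ = 3.340/1.010 = 3.307.
In absolute terms T_C = 276.85 K and T_H = 299.15 K, so ΔT = 22.30 K.
COP_Carnot = T_C/ΔT = 276.85/22.30 = 12.41.
η_II = COP_actual/COP_Carnot = 3.307/12.41 = 0.2664.

0.27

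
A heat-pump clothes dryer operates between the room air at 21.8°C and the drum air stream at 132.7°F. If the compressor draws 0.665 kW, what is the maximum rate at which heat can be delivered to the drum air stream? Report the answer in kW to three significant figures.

6.41 kW

In absolute terms T_C = 294.95 K and T_H = 329.09 K, so ΔT = 34.14 K.
COP_Carnot = T_H/ΔT = 329.09/34.14 = 9.638.
Q̇_max = COP_Carnot × Ẇ = 9.638 × 0.6650 kW = 6.409 kW.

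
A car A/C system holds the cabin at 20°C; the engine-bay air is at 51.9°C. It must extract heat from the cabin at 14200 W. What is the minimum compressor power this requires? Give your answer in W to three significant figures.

1550 W

In absolute terms T_C = 293.15 K and T_H = 325.05 K, so ΔT = 31.90 K.
COP_Carnot = T_C/ΔT = 293.15/31.90 = 9.190.
Ẇ_min = Q̇/COP_Carnot = 14200/9.190 = 1545 W.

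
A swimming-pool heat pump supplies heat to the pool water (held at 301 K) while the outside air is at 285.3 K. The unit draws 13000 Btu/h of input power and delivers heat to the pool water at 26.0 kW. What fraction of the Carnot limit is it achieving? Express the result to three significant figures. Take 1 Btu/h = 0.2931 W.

0.356

Converting, Q̇_H = 26.00 kW = 88710 Btu/h, so COP_actual = Q̇_H/Ẇ = 88710/13000 = 6.824.
The reservoir spacing is ΔT = 301 − 285.3 = 15.70 K.
COP_Carnot = T_H/ΔT = 301.00/15.70 = 19.17.
η_II = COP_actual/COP_Carnot = 6.824/19.17 = 0.3559.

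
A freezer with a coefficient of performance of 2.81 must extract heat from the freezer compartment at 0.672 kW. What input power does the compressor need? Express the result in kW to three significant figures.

0.239 kW

Ẇ = Q̇_C/COP = 0.6720/2.81 = 0.2391 kW.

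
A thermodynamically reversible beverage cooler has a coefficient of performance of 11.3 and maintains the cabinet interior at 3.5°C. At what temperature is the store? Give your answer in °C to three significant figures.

COP_R = T_C/(T_H − T_C) gives T_H − T_C = T_C/COP.
With T_C = 276.65 K, T_H = 276.65 × (1 + 1/11.3) = 301.13 K.
Converting, 301.13 K = 27.98°C.

28.0 °C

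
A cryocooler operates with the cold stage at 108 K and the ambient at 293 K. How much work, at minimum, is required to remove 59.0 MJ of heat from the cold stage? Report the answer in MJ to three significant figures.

101 MJ

The reservoir spacing is ΔT = 293 − 108 = 185.0 K.
The reversible limit is COP_R = T_C/ΔT = 0.5838, so W_min = Q_C/COP = Q_C·ΔT/T_C.
W_min = 59.00 × 185.0/108.00 = 101.1 MJ.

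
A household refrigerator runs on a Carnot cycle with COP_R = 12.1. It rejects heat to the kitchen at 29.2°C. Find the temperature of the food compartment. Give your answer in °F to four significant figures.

43.02 °F

For a Carnot refrigerator COP_R = T_C/(T_H − T_C), so T_C = COP·T_H/(1 + COP).
With T_H = 302.35 K, T_C = 12.1 × 302.35/13.10 = 279.27 K.
Converting, 279.27 K = 43.02°F.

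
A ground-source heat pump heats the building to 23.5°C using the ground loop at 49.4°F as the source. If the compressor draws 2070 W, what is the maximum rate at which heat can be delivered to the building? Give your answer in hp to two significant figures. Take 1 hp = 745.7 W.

In absolute terms T_C = 282.82 K and T_H = 296.65 K, so ΔT = 13.83 K.
COP_Carnot = T_H/ΔT = 296.65/13.83 = 21.44.
Q̇_max = COP_Carnot × Ẇ = 21.44 × 2070 W = 44390 W = 59.53 hp.

60 hp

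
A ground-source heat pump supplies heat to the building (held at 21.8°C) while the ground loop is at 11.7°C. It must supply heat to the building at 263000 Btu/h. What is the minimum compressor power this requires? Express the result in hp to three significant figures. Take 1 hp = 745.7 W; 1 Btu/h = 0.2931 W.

3.54 hp

In absolute terms T_C = 284.85 K and T_H = 294.95 K, so ΔT = 10.10 K.
COP_Carnot = T_H/ΔT = 294.95/10.10 = 29.20.
Ẇ_min = Q̇/COP_Carnot = 263000/29.20 = 9006 Btu/h = 3.540 hp.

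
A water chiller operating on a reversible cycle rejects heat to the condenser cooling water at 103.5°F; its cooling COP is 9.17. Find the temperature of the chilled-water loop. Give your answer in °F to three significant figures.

For a Carnot refrigerator COP_R = T_C/(T_H − T_C), so T_C = COP·T_H/(1 + COP).
With T_H = 312.87 K, T_C = 9.17 × 312.87/10.17 = 282.11 K.
Converting, 282.11 K = 48.12°F.

48.1 °F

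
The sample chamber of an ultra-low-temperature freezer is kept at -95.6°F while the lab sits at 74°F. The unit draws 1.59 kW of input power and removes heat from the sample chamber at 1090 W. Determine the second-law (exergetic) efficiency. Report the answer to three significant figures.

Converting, Q̇_C = 1090 W = 1.090 kW, so COP_actual = Q̇_C/Ẇ = 1.090/1.590 = 0.6855.
In absolute terms T_C = 202.26 K and T_H = 296.48 K, so ΔT = 94.22 K.
COP_Carnot = T_C/ΔT = 202.26/94.22 = 2.147.
η_II = COP_actual/COP_Carnot = 0.6855/2.147 = 0.3194.

0.319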